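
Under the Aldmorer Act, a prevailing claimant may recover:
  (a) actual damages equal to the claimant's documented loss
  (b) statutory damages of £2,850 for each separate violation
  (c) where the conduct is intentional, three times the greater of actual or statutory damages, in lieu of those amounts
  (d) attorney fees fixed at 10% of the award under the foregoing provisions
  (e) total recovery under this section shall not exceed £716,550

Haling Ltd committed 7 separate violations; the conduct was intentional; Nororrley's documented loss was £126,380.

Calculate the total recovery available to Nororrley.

Statutory damages: 7 × £2,850 = £19,950
Greater of actual damages (£126,380) or statutory damages (£19,950): £126,380
Trebled: 3 × £126,380 = £379,140
Attorney fees: 10% of £379,140 = £37,914
Total before cap: £379,140 + £37,914 = £417,054
Cap at £716,550: £417,054 is within the cap, no reduction.

£417,054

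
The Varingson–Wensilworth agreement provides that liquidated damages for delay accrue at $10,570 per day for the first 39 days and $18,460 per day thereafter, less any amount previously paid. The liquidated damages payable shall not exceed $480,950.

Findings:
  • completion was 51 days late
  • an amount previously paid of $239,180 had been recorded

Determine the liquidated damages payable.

First 39 days: 39 × $10,570 = $412,230
Remaining days: (51 − 39) × $18,460 = $221,520
Accrued per-day damages: $412,230 + $221,520 = $633,750
Less amount previously paid: $633,750 − $239,180 = $394,570
Cap at $480,950: $394,570 is within the cap, no reduction.

$394,570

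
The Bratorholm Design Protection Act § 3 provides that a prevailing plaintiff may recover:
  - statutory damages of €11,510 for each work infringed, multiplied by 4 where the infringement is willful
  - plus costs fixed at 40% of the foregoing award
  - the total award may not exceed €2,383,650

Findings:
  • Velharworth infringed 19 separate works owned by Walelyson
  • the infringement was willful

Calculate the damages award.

Statutory damages: 19 × €11,510 = €218,690
Multiplied by 4: 4 × €218,690 = €874,760
Costs: 40% of €874,760 = €349,904
Award plus costs: €874,760 + €349,904 = €1,224,664
Cap at €2,383,650: €1,224,664 is within the cap, no reduction.

Award: €1,224,664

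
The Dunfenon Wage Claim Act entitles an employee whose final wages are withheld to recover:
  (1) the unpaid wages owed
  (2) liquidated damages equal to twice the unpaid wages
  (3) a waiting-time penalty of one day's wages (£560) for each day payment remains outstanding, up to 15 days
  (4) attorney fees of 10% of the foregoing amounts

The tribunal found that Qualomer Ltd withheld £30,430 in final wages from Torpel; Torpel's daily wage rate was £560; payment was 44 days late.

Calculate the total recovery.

Doubled: 2 × £30,430 = £60,860
Penalty days: min(44, 15) = 15
Waiting-time penalty: 15 × £560 = £8,400
Subtotal: £30,430 + £60,860 + £8,400 = £99,690
Attorney fees: 10% of £99,690 = £9,969
Total award: £99,690 + £9,969 = £109,659

£109,659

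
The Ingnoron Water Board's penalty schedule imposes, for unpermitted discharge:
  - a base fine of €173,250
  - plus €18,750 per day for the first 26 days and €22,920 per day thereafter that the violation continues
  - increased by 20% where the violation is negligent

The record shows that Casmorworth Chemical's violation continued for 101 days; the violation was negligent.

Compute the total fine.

€2,855,700

First 26 days: 26 × €18,750 = €487,500
Remaining days: (101 − 26) × €22,920 = €1,719,000
Per-day component: €487,500 + €1,719,000 = €2,206,500
Base plus per-day: €173,250 + €2,206,500 = €2,379,750
Enhancement: 20% of €2,379,750 = €475,950
Enhanced fine: €2,379,750 + €475,950 = €2,855,700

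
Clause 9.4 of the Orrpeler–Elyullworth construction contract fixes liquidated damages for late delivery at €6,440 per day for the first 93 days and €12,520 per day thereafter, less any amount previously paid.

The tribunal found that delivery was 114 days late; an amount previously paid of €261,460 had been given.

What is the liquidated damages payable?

First 93 days: 93 × €6,440 = €598,920
Remaining days: (114 − 93) × €12,520 = €262,920
Accrued per-day damages: €598,920 + €262,920 = €861,840
Less amount previously paid: €861,840 − €261,460 = €600,380

€600,380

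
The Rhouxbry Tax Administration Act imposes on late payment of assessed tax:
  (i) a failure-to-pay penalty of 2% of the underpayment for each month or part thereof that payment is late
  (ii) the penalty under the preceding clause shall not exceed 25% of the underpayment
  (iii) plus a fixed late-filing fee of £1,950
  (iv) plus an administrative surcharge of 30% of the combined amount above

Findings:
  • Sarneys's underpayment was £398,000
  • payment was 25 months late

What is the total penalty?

Accrued rate: 2% × 25 = 50%, capped at 25% → 25%
Failure-to-pay penalty: 25% of £398,000 = £99,500
Penalty before surcharge: £99,500 + £1,950 = £101,450
Administrative surcharge: 30% of £101,450 = £30,435
Total penalty: £101,450 + £30,435 = £131,885

Penalty: £131,885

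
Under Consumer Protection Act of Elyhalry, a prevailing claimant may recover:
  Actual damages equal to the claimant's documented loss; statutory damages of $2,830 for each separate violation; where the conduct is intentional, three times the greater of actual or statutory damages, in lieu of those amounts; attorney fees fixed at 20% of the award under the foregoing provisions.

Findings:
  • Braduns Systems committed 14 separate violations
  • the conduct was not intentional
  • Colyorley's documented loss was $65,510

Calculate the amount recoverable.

Statutory damages: 14 × $2,830 = $39,620
Conduct not intentional: the in-lieu enhancement does not apply.
Actual plus statutory damages: $65,510 + $39,620 = $105,130
Attorney fees: 20% of $105,130 = $21,026
Total recovery: $105,130 + $21,026 = $126,156

$126,156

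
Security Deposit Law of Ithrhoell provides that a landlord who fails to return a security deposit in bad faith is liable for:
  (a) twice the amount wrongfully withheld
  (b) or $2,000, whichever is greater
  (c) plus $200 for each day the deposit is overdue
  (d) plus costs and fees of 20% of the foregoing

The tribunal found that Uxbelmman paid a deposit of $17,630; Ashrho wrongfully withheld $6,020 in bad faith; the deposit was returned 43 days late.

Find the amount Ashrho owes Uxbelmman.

Doubled: 2 × $6,020 = $12,040
Minimum $2,000: $12,040 meets the minimum, no increase.
Late-return penalty: 43 × $200 = $8,600
Damages plus late penalty: $12,040 + $8,600 = $20,640
Costs and fees: 20% of $20,640 = $4,128
Total recovery: $20,640 + $4,128 = $24,768

$24,768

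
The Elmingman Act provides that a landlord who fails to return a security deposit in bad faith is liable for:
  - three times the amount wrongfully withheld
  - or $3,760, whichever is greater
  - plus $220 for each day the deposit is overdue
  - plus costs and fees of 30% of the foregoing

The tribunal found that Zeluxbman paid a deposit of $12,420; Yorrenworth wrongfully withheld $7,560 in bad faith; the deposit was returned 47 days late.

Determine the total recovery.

Trebled: 3 × $7,560 = $22,680
Minimum $3,760: $22,680 meets the minimum, no increase.
Late-return penalty: 47 × $220 = $10,340
Damages plus late penalty: $22,680 + $10,340 = $33,020
Costs and fees: 30% of $33,020 = $9,906
Total recovery: $33,020 + $9,906 = $42,926

$42,926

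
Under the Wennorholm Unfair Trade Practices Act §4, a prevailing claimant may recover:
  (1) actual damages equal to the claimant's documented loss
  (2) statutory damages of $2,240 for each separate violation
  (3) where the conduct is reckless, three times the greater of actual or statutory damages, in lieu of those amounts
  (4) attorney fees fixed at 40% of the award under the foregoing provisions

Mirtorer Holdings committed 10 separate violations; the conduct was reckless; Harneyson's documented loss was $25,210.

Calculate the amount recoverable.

$105,882

Statutory damages: 10 × $2,240 = $22,400
Greater of actual damages ($25,210) or statutory damages ($22,400): $25,210
Trebled: 3 × $25,210 = $75,630
Attorney fees: 40% of $75,630 = $30,252
Total recovery: $75,630 + $30,252 = $105,882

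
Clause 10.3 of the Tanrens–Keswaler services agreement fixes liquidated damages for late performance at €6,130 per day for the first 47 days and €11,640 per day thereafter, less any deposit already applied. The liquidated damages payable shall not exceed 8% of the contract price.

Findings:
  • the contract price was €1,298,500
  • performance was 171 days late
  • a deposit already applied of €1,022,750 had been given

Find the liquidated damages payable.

€103,880

First 47 days: 47 × €6,130 = €288,110
Remaining days: (171 − 47) × €11,640 = €1,443,360
Accrued per-day damages: €288,110 + €1,443,360 = €1,731,470
Less deposit already applied: €1,731,470 − €1,022,750 = €708,720
Cap: 8% of €1,298,500 = €103,880
Cap at €103,880: €708,720 exceeds the cap → €103,880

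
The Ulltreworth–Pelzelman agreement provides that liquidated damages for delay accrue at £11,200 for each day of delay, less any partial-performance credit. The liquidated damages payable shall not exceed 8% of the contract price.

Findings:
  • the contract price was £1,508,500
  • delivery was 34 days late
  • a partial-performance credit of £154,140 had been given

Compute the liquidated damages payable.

£120,680

Per-day damages: 34 × £11,200 = £380,800
Less partial-performance credit: £380,800 − £154,140 = £226,660
Cap: 8% of £1,508,500 = £120,680
Cap at £120,680: £226,660 exceeds the cap → £120,680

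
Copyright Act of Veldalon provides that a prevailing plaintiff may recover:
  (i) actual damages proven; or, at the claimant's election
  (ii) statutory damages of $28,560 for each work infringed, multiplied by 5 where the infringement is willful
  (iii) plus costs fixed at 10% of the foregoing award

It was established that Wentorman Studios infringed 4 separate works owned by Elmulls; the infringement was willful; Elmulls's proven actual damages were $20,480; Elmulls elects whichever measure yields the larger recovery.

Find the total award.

Statutory damages: 4 × $28,560 = $114,240
Multiplied by 5: 5 × $114,240 = $571,200
Greater of actual damages ($20,480) or enhanced statutory damages ($571,200): $571,200
Costs: 10% of $571,200 = $57,120
Award plus costs: $571,200 + $57,120 = $628,320

$628,320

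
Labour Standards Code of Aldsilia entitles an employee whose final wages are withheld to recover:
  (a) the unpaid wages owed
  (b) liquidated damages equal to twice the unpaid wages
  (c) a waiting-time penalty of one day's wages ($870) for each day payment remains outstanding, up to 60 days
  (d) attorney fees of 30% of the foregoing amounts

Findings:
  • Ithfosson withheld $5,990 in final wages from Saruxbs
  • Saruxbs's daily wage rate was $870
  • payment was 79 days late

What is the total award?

$91,221

Doubled: 2 × $5,990 = $11,980
Penalty days: min(79, 60) = 60
Waiting-time penalty: 60 × $870 = $52,200
Subtotal: $5,990 + $11,980 + $52,200 = $70,170
Attorney fees: 30% of $70,170 = $21,051
Total award: $70,170 + $21,051 = $91,221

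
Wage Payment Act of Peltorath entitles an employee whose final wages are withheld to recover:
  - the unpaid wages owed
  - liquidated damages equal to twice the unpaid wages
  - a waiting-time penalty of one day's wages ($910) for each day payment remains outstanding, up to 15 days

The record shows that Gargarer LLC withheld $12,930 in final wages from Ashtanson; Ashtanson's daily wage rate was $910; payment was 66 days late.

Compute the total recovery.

Doubled: 2 × $12,930 = $25,860
Penalty days: min(66, 15) = 15
Waiting-time penalty: 15 × $910 = $13,650
Total award: $12,930 + $25,860 + $13,650 = $52,440

Total award: $52,440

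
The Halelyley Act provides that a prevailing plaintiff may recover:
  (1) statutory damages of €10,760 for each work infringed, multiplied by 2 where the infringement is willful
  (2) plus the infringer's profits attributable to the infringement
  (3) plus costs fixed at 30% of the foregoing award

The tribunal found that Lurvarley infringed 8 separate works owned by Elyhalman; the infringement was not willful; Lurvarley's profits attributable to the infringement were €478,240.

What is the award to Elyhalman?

€733,616

Statutory damages: 8 × €10,760 = €86,080
Infringement not willful: no ×2 enhancement.
Combined award: €86,080 + €478,240 = €564,320
Costs: 30% of €564,320 = €169,296
Award plus costs: €564,320 + €169,296 = €733,616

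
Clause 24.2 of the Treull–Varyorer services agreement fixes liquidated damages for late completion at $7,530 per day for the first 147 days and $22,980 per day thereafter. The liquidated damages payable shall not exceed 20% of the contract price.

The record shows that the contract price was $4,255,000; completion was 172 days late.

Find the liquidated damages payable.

$851,000

First 147 days: 147 × $7,530 = $1,106,910
Remaining days: (172 − 147) × $22,980 = $574,500
Accrued per-day damages: $1,106,910 + $574,500 = $1,681,410
Cap: 20% of $4,255,000 = $851,000
Cap at $851,000: $1,681,410 exceeds the cap → $851,000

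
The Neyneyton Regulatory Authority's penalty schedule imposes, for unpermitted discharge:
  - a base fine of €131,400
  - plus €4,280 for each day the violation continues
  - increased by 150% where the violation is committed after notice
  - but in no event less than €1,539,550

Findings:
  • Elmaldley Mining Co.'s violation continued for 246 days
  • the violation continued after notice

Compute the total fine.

€2,960,700

Per-day component: 246 × €4,280 = €1,052,880
Base plus per-day: €131,400 + €1,052,880 = €1,184,280
Enhancement: 150% of €1,184,280 = €1,776,420
Enhanced fine: €1,184,280 + €1,776,420 = €2,960,700
Minimum €1,539,550: €2,960,700 meets the minimum, no increase.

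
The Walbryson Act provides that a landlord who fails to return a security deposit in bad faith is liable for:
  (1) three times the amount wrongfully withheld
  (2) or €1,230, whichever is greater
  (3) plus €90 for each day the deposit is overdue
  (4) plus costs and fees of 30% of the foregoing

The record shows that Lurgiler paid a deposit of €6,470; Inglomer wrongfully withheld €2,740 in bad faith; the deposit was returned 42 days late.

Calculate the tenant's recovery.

€15,600

Trebled: 3 × €2,740 = €8,220
Minimum €1,230: €8,220 meets the minimum, no increase.
Late-return penalty: 42 × €90 = €3,780
Damages plus late penalty: €8,220 + €3,780 = €12,000
Costs and fees: 30% of €12,000 = €3,600
Total recovery: €12,000 + €3,600 = €15,600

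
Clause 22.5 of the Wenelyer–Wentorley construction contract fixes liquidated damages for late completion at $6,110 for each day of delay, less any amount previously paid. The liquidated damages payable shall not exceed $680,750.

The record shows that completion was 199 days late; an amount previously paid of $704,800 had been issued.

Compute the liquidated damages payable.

Per-day damages: 199 × $6,110 = $1,215,890
Less amount previously paid: $1,215,890 − $704,800 = $511,090
Cap at $680,750: $511,090 is within the cap, no reduction.

$511,090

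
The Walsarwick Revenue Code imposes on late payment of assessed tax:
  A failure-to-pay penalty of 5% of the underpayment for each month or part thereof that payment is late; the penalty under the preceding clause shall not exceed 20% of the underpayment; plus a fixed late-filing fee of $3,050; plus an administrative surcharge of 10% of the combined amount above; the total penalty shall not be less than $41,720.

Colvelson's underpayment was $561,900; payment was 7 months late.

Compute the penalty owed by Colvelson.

$126,973

Accrued rate: 5% × 7 = 35%, capped at 20% → 20%
Failure-to-pay penalty: 20% of $561,900 = $112,380
Penalty before surcharge: $112,380 + $3,050 = $115,430
Administrative surcharge: 10% of $115,430 = $11,543
Total penalty: $115,430 + $11,543 = $126,973
Minimum $41,720: $126,973 meets the minimum, no increase.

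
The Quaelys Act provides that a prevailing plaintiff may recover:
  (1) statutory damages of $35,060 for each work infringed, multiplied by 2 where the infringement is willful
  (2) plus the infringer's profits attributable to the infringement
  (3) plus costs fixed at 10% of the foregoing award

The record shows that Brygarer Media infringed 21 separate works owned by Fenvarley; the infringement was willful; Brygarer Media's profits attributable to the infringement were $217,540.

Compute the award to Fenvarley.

$1,859,066

Statutory damages: 21 × $35,060 = $736,260
Doubled: 2 × $736,260 = $1,472,520
Combined award: $1,472,520 + $217,540 = $1,690,060
Costs: 10% of $1,690,060 = $169,006
Award plus costs: $1,690,060 + $169,006 = $1,859,066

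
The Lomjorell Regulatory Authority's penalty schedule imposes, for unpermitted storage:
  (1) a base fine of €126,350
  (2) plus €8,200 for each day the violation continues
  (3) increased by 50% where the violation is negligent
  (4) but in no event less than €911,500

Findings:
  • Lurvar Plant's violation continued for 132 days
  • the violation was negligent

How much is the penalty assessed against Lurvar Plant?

€1,813,125

Per-day component: 132 × €8,200 = €1,082,400
Base plus per-day: €126,350 + €1,082,400 = €1,208,750
Enhancement: 50% of €1,208,750 = €604,375
Enhanced fine: €1,208,750 + €604,375 = €1,813,125
Minimum €911,500: €1,813,125 meets the minimum, no increase.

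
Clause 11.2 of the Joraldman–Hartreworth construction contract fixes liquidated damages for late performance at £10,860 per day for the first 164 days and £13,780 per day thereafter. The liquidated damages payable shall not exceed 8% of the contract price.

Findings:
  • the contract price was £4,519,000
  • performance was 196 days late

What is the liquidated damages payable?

First 164 days: 164 × £10,860 = £1,781,040
Remaining days: (196 − 164) × £13,780 = £440,960
Accrued per-day damages: £1,781,040 + £440,960 = £2,222,000
Cap: 8% of £4,519,000 = £361,520
Cap at £361,520: £2,222,000 exceeds the cap → £361,520

£361,520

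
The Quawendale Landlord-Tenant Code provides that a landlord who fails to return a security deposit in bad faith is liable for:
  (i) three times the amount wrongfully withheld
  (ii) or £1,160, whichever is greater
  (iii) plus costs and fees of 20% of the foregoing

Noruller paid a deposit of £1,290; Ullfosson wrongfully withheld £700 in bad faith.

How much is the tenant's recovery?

£2,520

Trebled: 3 × £700 = £2,100
Minimum £1,160: £2,100 meets the minimum, no increase.
Costs and fees: 20% of £2,100 = £420
Total recovery: £2,100 + £420 = £2,520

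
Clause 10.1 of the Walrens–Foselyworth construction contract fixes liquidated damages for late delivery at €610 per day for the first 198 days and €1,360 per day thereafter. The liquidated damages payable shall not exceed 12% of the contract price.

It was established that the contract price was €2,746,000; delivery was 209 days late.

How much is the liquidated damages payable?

First 198 days: 198 × €610 = €120,780
Remaining days: (209 − 198) × €1,360 = €14,960
Accrued per-day damages: €120,780 + €14,960 = €135,740
Cap: 12% of €2,746,000 = €329,520
Cap at €329,520: €135,740 is within the cap, no reduction.

Liquidated damages: €135,740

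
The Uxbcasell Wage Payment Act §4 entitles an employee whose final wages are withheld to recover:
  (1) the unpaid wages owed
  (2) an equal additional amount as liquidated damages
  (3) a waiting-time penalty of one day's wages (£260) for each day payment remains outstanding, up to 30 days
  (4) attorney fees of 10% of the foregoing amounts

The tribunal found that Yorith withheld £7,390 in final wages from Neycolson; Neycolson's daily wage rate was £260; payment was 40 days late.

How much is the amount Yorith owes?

Liquidated damages (equal amount): £7,390
Penalty days: min(40, 30) = 30
Waiting-time penalty: 30 × £260 = £7,800
Subtotal: £7,390 + £7,390 + £7,800 = £22,580
Attorney fees: 10% of £22,580 = £2,258
Total award: £22,580 + £2,258 = £24,838

£24,838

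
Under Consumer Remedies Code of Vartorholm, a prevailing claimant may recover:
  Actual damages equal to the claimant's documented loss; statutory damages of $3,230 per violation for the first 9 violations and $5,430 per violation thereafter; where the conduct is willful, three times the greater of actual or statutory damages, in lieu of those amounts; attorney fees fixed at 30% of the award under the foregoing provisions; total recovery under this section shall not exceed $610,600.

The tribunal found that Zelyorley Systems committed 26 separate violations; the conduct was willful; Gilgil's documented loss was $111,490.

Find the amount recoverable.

First 9 violations: 9 × $3,230 = $29,070
Remaining violations: (26 − 9) × $5,430 = $92,310
Statutory damages: $29,070 + $92,310 = $121,380
Greater of actual damages ($111,490) or statutory damages ($121,380): $121,380
Trebled: 3 × $121,380 = $364,140
Attorney fees: 30% of $364,140 = $109,242
Total before cap: $364,140 + $109,242 = $473,382
Cap at $610,600: $473,382 is within the cap, no reduction.

$473,382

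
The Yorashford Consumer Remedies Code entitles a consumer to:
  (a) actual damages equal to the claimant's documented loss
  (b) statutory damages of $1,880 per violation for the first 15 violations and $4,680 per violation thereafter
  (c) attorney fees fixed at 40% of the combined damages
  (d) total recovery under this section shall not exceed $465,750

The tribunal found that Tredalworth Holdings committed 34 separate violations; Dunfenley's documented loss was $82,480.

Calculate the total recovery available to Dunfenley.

First 15 violations: 15 × $1,880 = $28,200
Remaining violations: (34 − 15) × $4,680 = $88,920
Statutory damages: $28,200 + $88,920 = $117,120
Combined damages: $82,480 + $117,120 = $199,600
Attorney fees: 40% of $199,600 = $79,840
Total before cap: $199,600 + $79,840 = $279,440
Cap at $465,750: $279,440 is within the cap, no reduction.

$279,440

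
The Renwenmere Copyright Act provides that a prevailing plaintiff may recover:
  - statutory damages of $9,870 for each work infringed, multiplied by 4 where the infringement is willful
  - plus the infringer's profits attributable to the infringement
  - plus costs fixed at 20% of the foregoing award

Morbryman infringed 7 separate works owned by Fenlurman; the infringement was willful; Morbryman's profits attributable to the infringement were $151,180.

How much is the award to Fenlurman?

Statutory damages: 7 × $9,870 = $69,090
Multiplied by 4: 4 × $69,090 = $276,360
Combined award: $276,360 + $151,180 = $427,540
Costs: 20% of $427,540 = $85,508
Award plus costs: $427,540 + $85,508 = $513,048

$513,048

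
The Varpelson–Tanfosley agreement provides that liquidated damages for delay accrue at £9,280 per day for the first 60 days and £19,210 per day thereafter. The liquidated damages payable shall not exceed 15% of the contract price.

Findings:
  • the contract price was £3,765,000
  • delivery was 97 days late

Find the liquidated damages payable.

£564,750

First 60 days: 60 × £9,280 = £556,800
Remaining days: (97 − 60) × £19,210 = £710,770
Accrued per-day damages: £556,800 + £710,770 = £1,267,570
Cap: 15% of £3,765,000 = £564,750
Cap at £564,750: £1,267,570 exceeds the cap → £564,750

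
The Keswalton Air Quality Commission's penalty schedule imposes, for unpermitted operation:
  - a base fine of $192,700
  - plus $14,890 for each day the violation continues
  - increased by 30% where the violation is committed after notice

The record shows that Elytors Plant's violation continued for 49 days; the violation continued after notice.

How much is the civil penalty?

$1,199,003

Per-day component: 49 × $14,890 = $729,610
Base plus per-day: $192,700 + $729,610 = $922,310
Enhancement: 30% of $922,310 = $276,693
Enhanced fine: $922,310 + $276,693 = $1,199,003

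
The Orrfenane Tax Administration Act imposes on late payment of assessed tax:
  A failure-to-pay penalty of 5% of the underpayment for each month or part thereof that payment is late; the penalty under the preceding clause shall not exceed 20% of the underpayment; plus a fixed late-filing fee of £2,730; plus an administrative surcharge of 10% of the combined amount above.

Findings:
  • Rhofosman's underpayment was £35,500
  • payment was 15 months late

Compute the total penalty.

£10,813

Accrued rate: 5% × 15 = 75%, capped at 20% → 20%
Failure-to-pay penalty: 20% of £35,500 = £7,100
Penalty before surcharge: £7,100 + £2,730 = £9,830
Administrative surcharge: 10% of £9,830 = £983
Total penalty: £9,830 + £983 = £10,813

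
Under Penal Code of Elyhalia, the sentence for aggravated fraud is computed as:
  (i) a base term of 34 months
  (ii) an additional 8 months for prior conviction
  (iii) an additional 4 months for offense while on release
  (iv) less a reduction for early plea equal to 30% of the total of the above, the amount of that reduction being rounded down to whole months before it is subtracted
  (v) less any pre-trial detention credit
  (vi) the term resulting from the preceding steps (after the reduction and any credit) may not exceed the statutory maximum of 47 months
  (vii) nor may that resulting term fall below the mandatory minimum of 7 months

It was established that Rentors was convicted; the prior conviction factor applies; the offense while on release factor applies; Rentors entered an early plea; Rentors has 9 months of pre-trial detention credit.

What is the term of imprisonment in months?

Prior conviction enhancement: +8 months
Offense while on release enhancement: +4 months
Adjusted term: 34 months + 8 months + 4 months = 46 months
Early plea reduction: 30% of 46 months = 13 months (rounded down)
After reduction: 46 − 13 = 33 months
Less pre-trial detention credit: 33 months − 9 months = 24 months
Cap at 47 months: 24 months is within the cap, no reduction.
Minimum 7 months: 24 months meets the minimum, no increase.

Sentence: 24 months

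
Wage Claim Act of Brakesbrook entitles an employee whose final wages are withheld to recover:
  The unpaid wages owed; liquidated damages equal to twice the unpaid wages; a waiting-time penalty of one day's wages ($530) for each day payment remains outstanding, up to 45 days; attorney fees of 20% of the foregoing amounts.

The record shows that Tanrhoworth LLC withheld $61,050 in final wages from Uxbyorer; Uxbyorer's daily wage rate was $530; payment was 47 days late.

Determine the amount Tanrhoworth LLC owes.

$248,400

Doubled: 2 × $61,050 = $122,100
Penalty days: min(47, 45) = 45
Waiting-time penalty: 45 × $530 = $23,850
Subtotal: $61,050 + $122,100 + $23,850 = $207,000
Attorney fees: 20% of $207,000 = $41,400
Total award: $207,000 + $41,400 = $248,400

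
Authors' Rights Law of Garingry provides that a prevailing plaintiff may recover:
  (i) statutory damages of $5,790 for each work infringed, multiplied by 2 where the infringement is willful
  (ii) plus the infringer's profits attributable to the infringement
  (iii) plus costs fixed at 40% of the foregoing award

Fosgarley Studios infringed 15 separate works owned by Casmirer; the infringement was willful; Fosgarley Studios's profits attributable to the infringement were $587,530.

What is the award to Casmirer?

$1,065,722

Statutory damages: 15 × $5,790 = $86,850
Doubled: 2 × $86,850 = $173,700
Combined award: $173,700 + $587,530 = $761,230
Costs: 40% of $761,230 = $304,492
Award plus costs: $761,230 + $304,492 = $1,065,722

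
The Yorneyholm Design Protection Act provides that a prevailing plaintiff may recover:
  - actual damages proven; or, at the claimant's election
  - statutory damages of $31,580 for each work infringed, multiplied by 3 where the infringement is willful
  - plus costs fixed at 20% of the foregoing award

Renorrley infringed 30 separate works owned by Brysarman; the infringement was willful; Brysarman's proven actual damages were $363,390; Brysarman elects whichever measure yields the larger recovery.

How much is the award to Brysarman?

Statutory damages: 30 × $31,580 = $947,400
Trebled: 3 × $947,400 = $2,842,200
Greater of actual damages ($363,390) or enhanced statutory damages ($2,842,200): $2,842,200
Costs: 20% of $2,842,200 = $568,440
Award plus costs: $2,842,200 + $568,440 = $3,410,640

$3,410,640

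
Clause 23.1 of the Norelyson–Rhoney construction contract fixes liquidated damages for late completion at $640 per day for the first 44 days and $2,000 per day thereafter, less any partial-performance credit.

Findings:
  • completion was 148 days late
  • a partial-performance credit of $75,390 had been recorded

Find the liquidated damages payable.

First 44 days: 44 × $640 = $28,160
Remaining days: (148 − 44) × $2,000 = $208,000
Accrued per-day damages: $28,160 + $208,000 = $236,160
Less partial-performance credit: $236,160 − $75,390 = $160,770

$160,770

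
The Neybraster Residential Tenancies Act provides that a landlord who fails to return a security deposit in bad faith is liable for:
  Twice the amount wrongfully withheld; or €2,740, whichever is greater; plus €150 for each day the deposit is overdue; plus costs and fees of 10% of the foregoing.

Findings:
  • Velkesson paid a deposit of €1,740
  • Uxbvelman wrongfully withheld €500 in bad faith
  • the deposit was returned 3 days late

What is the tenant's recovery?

Doubled: 2 × €500 = €1,000
Minimum €2,740: €1,000 is below the minimum → €2,740
Late-return penalty: 3 × €150 = €450
Damages plus late penalty: €2,740 + €450 = €3,190
Costs and fees: 10% of €3,190 = €319
Total recovery: €3,190 + €319 = €3,509

€3,509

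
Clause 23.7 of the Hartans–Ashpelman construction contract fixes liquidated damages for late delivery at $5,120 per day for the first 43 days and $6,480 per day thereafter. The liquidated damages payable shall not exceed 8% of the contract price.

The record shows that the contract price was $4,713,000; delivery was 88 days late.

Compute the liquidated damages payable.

$377,040

First 43 days: 43 × $5,120 = $220,160
Remaining days: (88 − 43) × $6,480 = $291,600
Accrued per-day damages: $220,160 + $291,600 = $511,760
Cap: 8% of $4,713,000 = $377,040
Cap at $377,040: $511,760 exceeds the cap → $377,040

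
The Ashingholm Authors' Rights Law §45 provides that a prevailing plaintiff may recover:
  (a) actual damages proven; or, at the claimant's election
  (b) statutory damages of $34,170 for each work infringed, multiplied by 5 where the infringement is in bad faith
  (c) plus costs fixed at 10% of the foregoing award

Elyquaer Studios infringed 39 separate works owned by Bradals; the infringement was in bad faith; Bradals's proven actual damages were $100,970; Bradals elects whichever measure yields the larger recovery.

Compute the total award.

Award: $7,329,465

Statutory damages: 39 × $34,170 = $1,332,630
Multiplied by 5: 5 × $1,332,630 = $6,663,150
Greater of actual damages ($100,970) or enhanced statutory damages ($6,663,150): $6,663,150
Costs: 10% of $6,663,150 = $666,315
Award plus costs: $6,663,150 + $666,315 = $7,329,465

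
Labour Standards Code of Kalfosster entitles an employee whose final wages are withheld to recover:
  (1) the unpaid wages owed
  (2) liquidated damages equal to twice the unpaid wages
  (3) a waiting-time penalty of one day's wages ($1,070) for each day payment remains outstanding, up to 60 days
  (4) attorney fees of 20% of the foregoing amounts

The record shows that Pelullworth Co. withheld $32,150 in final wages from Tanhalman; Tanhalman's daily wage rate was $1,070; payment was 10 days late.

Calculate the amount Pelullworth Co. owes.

Doubled: 2 × $32,150 = $64,300
Penalty days: min(10, 60) = 10
Waiting-time penalty: 10 × $1,070 = $10,700
Subtotal: $32,150 + $64,300 + $10,700 = $107,150
Attorney fees: 20% of $107,150 = $21,430
Total award: $107,150 + $21,430 = $128,580

Total award: $128,580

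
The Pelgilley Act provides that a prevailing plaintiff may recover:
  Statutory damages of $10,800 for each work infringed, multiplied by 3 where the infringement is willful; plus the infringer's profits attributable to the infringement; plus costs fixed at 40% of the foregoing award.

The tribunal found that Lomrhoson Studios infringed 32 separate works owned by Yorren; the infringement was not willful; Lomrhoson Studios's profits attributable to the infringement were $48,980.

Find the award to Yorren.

Statutory damages: 32 × $10,800 = $345,600
Infringement not willful: no ×3 enhancement.
Combined award: $345,600 + $48,980 = $394,580
Costs: 40% of $394,580 = $157,832
Award plus costs: $394,580 + $157,832 = $552,412

Award: $552,412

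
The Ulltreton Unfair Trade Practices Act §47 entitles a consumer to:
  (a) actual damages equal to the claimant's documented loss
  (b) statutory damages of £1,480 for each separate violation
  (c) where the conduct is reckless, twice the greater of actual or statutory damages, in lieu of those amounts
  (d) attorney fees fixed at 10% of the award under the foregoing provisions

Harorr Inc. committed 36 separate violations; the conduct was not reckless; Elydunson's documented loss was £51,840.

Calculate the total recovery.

Statutory damages: 36 × £1,480 = £53,280
Conduct not reckless: the in-lieu enhancement does not apply.
Actual plus statutory damages: £51,840 + £53,280 = £105,120
Attorney fees: 10% of £105,120 = £10,512
Total recovery: £105,120 + £10,512 = £115,632

£115,632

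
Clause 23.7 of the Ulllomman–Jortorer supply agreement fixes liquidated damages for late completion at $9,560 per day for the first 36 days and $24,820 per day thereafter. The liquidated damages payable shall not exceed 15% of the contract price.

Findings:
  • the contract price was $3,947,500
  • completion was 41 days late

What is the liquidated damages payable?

$468,260

First 36 days: 36 × $9,560 = $344,160
Remaining days: (41 − 36) × $24,820 = $124,100
Accrued per-day damages: $344,160 + $124,100 = $468,260
Cap: 15% of $3,947,500 = $592,125
Cap at $592,125: $468,260 is within the cap, no reduction.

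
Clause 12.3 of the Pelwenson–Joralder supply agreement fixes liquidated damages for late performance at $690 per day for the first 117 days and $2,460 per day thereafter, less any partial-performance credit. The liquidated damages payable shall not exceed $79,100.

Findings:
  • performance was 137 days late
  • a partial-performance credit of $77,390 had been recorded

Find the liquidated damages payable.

First 117 days: 117 × $690 = $80,730
Remaining days: (137 − 117) × $2,460 = $49,200
Accrued per-day damages: $80,730 + $49,200 = $129,930
Less partial-performance credit: $129,930 − $77,390 = $52,540
Cap at $79,100: $52,540 is within the cap, no reduction.

$52,540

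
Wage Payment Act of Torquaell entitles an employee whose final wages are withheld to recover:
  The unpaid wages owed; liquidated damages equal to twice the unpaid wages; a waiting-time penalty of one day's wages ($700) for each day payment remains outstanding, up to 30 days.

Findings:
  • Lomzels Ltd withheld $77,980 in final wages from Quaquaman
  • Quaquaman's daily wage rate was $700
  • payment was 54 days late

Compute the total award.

Doubled: 2 × $77,980 = $155,960
Penalty days: min(54, 30) = 30
Waiting-time penalty: 30 × $700 = $21,000
Total award: $77,980 + $155,960 + $21,000 = $254,940

Total award: $254,940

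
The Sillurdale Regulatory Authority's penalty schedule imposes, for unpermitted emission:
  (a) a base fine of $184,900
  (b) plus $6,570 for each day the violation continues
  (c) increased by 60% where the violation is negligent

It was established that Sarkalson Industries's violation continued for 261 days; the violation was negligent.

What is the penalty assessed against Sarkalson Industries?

$3,039,472

Per-day component: 261 × $6,570 = $1,714,770
Base plus per-day: $184,900 + $1,714,770 = $1,899,670
Enhancement: 60% of $1,899,670 = $1,139,802
Enhanced fine: $1,899,670 + $1,139,802 = $3,039,472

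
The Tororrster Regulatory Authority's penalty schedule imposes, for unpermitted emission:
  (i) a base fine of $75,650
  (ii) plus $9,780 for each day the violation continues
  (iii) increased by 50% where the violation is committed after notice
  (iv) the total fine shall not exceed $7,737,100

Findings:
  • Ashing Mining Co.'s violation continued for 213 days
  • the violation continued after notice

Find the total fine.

Civil penalty: $3,238,185

Per-day component: 213 × $9,780 = $2,083,140
Base plus per-day: $75,650 + $2,083,140 = $2,158,790
Enhancement: 50% of $2,158,790 = $1,079,395
Enhanced fine: $2,158,790 + $1,079,395 = $3,238,185
Cap at $7,737,100: $3,238,185 is within the cap, no reduction.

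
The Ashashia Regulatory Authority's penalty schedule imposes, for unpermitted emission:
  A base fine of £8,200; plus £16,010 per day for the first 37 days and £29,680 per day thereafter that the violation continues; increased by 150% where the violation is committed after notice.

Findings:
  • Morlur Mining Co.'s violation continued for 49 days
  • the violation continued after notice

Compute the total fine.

Civil penalty: £2,391,825

First 37 days: 37 × £16,010 = £592,370
Remaining days: (49 − 37) × £29,680 = £356,160
Per-day component: £592,370 + £356,160 = £948,530
Base plus per-day: £8,200 + £948,530 = £956,730
Enhancement: 150% of £956,730 = £1,435,095
Enhanced fine: £956,730 + £1,435,095 = £2,391,825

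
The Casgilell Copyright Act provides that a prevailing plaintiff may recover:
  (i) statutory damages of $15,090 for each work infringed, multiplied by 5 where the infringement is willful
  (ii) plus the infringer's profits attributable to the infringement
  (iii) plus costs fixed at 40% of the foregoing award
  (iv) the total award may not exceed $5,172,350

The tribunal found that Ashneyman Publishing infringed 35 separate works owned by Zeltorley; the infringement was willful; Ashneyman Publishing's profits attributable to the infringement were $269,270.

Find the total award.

Statutory damages: 35 × $15,090 = $528,150
Multiplied by 5: 5 × $528,150 = $2,640,750
Combined award: $2,640,750 + $269,270 = $2,910,020
Costs: 40% of $2,910,020 = $1,164,008
Award plus costs: $2,910,020 + $1,164,008 = $4,074,028
Cap at $5,172,350: $4,074,028 is within the cap, no reduction.

$4,074,028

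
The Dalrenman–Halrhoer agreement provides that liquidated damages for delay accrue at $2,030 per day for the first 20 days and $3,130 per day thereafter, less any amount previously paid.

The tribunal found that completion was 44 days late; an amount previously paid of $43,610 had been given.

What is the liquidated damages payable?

Liquidated damages: $72,110

First 20 days: 20 × $2,030 = $40,600
Remaining days: (44 − 20) × $3,130 = $75,120
Accrued per-day damages: $40,600 + $75,120 = $115,720
Less amount previously paid: $115,720 − $43,610 = $72,110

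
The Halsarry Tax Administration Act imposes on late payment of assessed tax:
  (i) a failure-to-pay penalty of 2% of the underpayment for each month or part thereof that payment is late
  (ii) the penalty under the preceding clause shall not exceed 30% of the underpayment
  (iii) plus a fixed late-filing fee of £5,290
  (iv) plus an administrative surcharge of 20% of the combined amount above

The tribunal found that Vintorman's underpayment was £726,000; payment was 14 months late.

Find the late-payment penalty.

Penalty: £250,284

Accrued rate: 2% × 14 = 28%, capped at 30% → 28%
Failure-to-pay penalty: 28% of £726,000 = £203,280
Penalty before surcharge: £203,280 + £5,290 = £208,570
Administrative surcharge: 20% of £208,570 = £41,714
Total penalty: £208,570 + £41,714 = £250,284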